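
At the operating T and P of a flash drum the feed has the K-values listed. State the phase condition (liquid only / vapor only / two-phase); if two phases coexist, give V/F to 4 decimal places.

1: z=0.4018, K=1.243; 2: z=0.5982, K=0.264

liquid only

ΣzᵢKᵢ = 0.6574; Σzᵢ/Kᵢ = 2.5892.
Since ΣzᵢKᵢ < 1 the mixture is below its bubble point — single liquid phase.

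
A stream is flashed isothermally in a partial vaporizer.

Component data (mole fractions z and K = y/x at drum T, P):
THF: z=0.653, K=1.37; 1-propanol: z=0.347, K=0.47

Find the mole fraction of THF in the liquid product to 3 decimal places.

Rachford–Rice: g(ψ) = Σ zᵢ(Kᵢ−1)/(1+ψ(Kᵢ−1)) = 0.
g(0) = ΣzᵢKᵢ − 1 = 0.058 and g(1) = 1 − Σzᵢ/Kᵢ = -0.215, so a root lies in (0, 1).
Binary case is linear: z₁(K₁−1)(1+ψ(K₂−1)) + z₂(K₂−1)(1+ψ(K₁−1)) = 0
⇒ ψ = [z₁(K₁−1)+z₂(K₂−1)] / [−(K₁−1)(K₂−1)] = 0.0577/0.1961 = 0.294
Compositions from xᵢ = zᵢ/(1+ψ(Kᵢ−1)), yᵢ = Kᵢxᵢ:
  THF: x = 0.589, y = 0.807
  1-propanol: x = 0.411, y = 0.193

x_THF = 0.589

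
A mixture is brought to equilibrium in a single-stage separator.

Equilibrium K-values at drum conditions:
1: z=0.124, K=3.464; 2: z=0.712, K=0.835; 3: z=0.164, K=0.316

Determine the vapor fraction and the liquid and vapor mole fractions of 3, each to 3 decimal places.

Iterate (Newton) starting at ψ = 0.5:
  ψ = 0.500: g = -0.1616, g' = -0.351 → ψ = 0.040
  ψ = 0.040: g = 0.0446, g' = -0.725 → ψ = 0.101
  ψ = 0.101: g = 0.0044, g' = -0.590 → ψ = 0.109
Converged at ψ = 0.109.
Compositions from xᵢ = zᵢ/(1+ψ(Kᵢ−1)), yᵢ = Kᵢxᵢ:
  1: x = 0.098, y = 0.339
  2: x = 0.725, y = 0.605
  3: x = 0.177, y = 0.056

ψ = 0.109, x_3 = 0.177, y_3 = 0.056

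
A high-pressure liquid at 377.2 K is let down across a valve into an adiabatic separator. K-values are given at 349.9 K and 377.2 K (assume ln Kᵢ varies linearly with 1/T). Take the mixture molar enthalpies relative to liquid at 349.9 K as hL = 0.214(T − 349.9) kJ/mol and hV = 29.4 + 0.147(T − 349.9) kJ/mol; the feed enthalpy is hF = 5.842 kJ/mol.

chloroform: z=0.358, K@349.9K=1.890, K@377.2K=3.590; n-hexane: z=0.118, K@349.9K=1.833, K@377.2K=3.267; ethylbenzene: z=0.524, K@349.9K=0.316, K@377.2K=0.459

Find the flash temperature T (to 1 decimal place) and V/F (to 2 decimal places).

T = 352.4 K, V/F = 0.18

Adiabatic flash: solve Rachford–Rice at each trial T, then check hF = ψ·hV(T) + (1−ψ)·hL(T).
  T = 349.9 K: K = (1.890, 1.833, 0.316), RR gives ψ = 0.098, H_out = 2.870 kJ/mol
  T = 377.2 K: K = (3.590, 3.267, 0.459), RR gives ψ = 0.671, H_out = 24.333 kJ/mol
  T = 363.5 K: K = (2.633, 2.471, 0.383), RR gives ψ = 0.443, H_out = 15.520 kJ/mol
  T = 356.7 K: K = (2.238, 2.134, 0.349), RR gives ψ = 0.298, H_out = 10.092 kJ/mol
  T = 353.3 K: K = (2.058, 1.979, 0.332), RR gives ψ = 0.208, H_out = 6.799 kJ/mol
  T = 351.6 K: K = (1.973, 1.905, 0.324), RR gives ψ = 0.156, H_out = 4.931 kJ/mol
Linear interpolation between T = 351.6 (H_out = 4.931) and T = 353.3 (H_out = 6.799) on hF = 5.842 gives T ≈ 352.4 K, at which ψ = 0.18.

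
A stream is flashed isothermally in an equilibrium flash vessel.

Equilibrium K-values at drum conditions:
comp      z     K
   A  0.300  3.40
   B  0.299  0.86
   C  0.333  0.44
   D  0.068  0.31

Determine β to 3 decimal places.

Let β = V/F and solve Σ zᵢ(Kᵢ−1)/(1+β(Kᵢ−1)) = 0.
g(0) = ΣzᵢKᵢ − 1 = 0.445 and g(1) = 1 − Σzᵢ/Kᵢ = -0.412, so a root lies in (0, 1).
Newton–Raphson from β = 0.5:
  β = 0.500: g = -0.0484, g' = -0.641 → β = 0.425
  β = 0.425: g = 0.0012, g' = -0.675 → β = 0.426
Converged at β = 0.426.

β = 0.426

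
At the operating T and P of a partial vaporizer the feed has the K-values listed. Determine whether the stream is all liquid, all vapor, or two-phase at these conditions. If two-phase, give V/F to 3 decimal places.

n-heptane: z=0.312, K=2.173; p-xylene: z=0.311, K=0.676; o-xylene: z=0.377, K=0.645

ΣzᵢKᵢ = 1.131; Σzᵢ/Kᵢ = 1.188.
Both exceed 1, so a two-phase solution exists.
Material balance + equilibrium reduce to Σ zᵢ(Kᵢ−1)/(1+ψ(Kᵢ−1)) = 0.
Newton iteration, ψ⁰ = 0.5:
  ψ = 0.500: g = -0.0523, g' = -0.287 → ψ = 0.318
  ψ = 0.318: g = 0.0033, g' = -0.329 → ψ = 0.328
Converged at ψ = 0.328.

two-phase, V/F = 0.328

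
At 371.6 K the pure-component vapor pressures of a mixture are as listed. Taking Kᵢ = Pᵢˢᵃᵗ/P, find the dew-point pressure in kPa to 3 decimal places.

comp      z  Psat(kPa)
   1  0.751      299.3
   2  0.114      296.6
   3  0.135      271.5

Pdew = 294.917 kPa

At the dew point ψ → 1, so Σzᵢ/Kᵢ = 1 with Kᵢ = Pᵢˢᵃᵗ/P ⇒ 1/P = Σzᵢ/Pᵢˢᵃᵗ.
1/P = 0.751/299.3 + 0.114/296.6 + 0.135/271.5 = 0.003391 ⇒ P = 294.917 kPa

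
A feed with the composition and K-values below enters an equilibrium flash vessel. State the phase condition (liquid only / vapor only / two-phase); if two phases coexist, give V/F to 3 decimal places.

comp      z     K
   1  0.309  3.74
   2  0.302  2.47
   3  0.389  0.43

ΣzᵢKᵢ = 2.069; Σzᵢ/Kᵢ = 1.110.
Both exceed 1, so a two-phase solution exists.
Iterate (Newton) starting at ψ = 0.5:
  ψ = 0.500: g = 0.3030, g' = -0.877 → ψ = 0.845
  ψ = 0.845: g = 0.0252, g' = -0.812 → ψ = 0.877
  ψ = 0.877: g = -0.0003, g' = -0.830 → ψ = 0.876
Converged at ψ = 0.876.

two-phase, V/F = 0.876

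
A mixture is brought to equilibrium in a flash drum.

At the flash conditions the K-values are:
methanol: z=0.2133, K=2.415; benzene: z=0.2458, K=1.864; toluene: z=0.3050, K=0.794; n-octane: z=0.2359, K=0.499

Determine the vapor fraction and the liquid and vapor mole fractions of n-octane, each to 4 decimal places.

Rachford–Rice: g(ψ) = Σ zᵢ(Kᵢ−1)/(1+ψ(Kᵢ−1)) = 0.
Feasibility: ΣzᵢKᵢ = 1.3332, Σzᵢ/Kᵢ = 1.0771 — both > 1, two phases present.
Newton iteration, ψ⁰ = 0.44:
  ψ = 0.4400: g = 0.11919, g' = -0.3716 → ψ = 0.7607
  ψ = 0.7607: g = 0.00803, g' = -0.3387 → ψ = 0.7844
Converged at ψ = 0.7844.
Compositions from xᵢ = zᵢ/(1+ψ(Kᵢ−1)), yᵢ = Kᵢxᵢ:
  methanol: x = 0.1011, y = 0.2441
  benzene: x = 0.1465, y = 0.2731
  toluene: x = 0.3638, y = 0.2888
  n-octane: x = 0.3886, y = 0.1939

ψ = 0.7844, x_n-octane = 0.3886, y_n-octane = 0.1939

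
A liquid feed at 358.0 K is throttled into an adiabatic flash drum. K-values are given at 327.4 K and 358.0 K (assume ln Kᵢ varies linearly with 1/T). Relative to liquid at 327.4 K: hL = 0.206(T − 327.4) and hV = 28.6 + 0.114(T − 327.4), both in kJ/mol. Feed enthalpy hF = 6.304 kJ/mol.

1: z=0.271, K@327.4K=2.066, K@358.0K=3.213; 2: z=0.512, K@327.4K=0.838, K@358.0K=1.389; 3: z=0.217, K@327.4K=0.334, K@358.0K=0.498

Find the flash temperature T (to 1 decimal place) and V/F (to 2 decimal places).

T = 328.6 K, V/F = 0.21

Adiabatic flash: solve Rachford–Rice at each trial T, then check hF = ψ·hV(T) + (1−ψ)·hL(T).
  T = 327.4 K: K = (2.066, 0.838, 0.334), RR gives ψ = 0.160, H_out = 4.567 kJ/mol
  T = 358.0 K: K = (3.213, 1.389, 0.498), RR gives ψ = 1.000, H_out = 32.088 kJ/mol
  T = 342.7 K: K = (2.602, 1.091, 0.411), RR gives ψ = 0.781, H_out = 24.394 kJ/mol
  T = 335.0 K: K = (2.323, 0.958, 0.371), RR gives ψ = 0.486, H_out = 15.124 kJ/mol
  T = 331.2 K: K = (2.192, 0.897, 0.352), RR gives ψ = 0.326, H_out = 9.980 kJ/mol
  T = 329.3 K: K = (2.129, 0.867, 0.343), RR gives ψ = 0.243, H_out = 7.304 kJ/mol
Linear interpolation between T = 327.4 (H_out = 4.567) and T = 329.3 (H_out = 7.304) on hF = 6.304 gives T ≈ 328.6 K, at which ψ = 0.21.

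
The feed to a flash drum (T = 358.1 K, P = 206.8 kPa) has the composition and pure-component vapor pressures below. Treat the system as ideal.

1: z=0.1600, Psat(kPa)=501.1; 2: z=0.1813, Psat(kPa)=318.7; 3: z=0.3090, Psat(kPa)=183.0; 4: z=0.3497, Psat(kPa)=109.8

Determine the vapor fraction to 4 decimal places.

ψ = 0.3540

Raoult's law: Kᵢ = Pᵢˢᵃᵗ/P = Pᵢˢᵃᵗ/206.8.
  K_1 = 501.1/206.8 = 2.423114, K_2 = 318.7/206.8 = 1.541103, K_3 = 183.0/206.8 = 0.884913, K_4 = 109.8/206.8 = 0.530948
Newton–Raphson from ψ = 0.39:
  ψ = 0.3900: g = -0.01055, g' = -0.2899 → ψ = 0.3536
  ψ = 0.3536: g = 0.00010, g' = -0.2958 → ψ = 0.3540
Converged at ψ = 0.3540.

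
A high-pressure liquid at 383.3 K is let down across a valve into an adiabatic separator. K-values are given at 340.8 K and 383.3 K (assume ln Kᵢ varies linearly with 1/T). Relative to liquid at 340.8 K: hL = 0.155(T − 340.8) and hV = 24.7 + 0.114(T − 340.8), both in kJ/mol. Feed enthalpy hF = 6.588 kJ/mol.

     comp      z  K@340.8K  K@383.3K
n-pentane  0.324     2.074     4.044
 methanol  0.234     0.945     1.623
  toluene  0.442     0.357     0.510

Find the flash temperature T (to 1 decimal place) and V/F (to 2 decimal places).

T = 346.2 K, V/F = 0.23

Adiabatic flash: solve Rachford–Rice at each trial T, then check hF = ψ·hV(T) + (1−ψ)·hL(T).
  T = 340.8 K: K = (2.074, 0.945, 0.357), RR gives ψ = 0.095, H_out = 2.353 kJ/mol
  T = 383.3 K: K = (4.044, 1.623, 0.510), RR gives ψ = 0.848, H_out = 26.064 kJ/mol
  T = 362.1 K: K = (2.956, 1.259, 0.431), RR gives ψ = 0.538, H_out = 16.115 kJ/mol
  T = 351.5 K: K = (2.491, 1.096, 0.394), RR gives ψ = 0.348, H_out = 10.113 kJ/mol
  T = 346.1 K: K = (2.274, 1.018, 0.375), RR gives ψ = 0.232, H_out = 6.495 kJ/mol
  T = 348.8 K: K = (2.381, 1.057, 0.384), RR gives ψ = 0.292, H_out = 8.366 kJ/mol
  T = 347.5 K: K = (2.329, 1.038, 0.380), RR gives ψ = 0.264, H_out = 7.482 kJ/mol
Linear interpolation between T = 346.1 (H_out = 6.495) and T = 347.5 (H_out = 7.482) on hF = 6.588 gives T ≈ 346.2 K, at which ψ = 0.23.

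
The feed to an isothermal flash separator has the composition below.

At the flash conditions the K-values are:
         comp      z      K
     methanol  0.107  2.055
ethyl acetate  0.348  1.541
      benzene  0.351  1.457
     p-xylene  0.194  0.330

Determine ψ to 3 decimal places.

ψ = 0.854

Let ψ = V/F and solve Σ zᵢ(Kᵢ−1)/(1+ψ(Kᵢ−1)) = 0.
Feasibility: ΣzᵢKᵢ = 1.332, Σzᵢ/Kᵢ = 1.107 — both > 1, two phases present.
Newton–Raphson from ψ = 0.39:
  ψ = 0.390: g = 0.1956, g' = -0.342 → ψ = 0.963
  ψ = 0.963: g = -0.0749, g' = -0.800 → ψ = 0.869
  ψ = 0.869: g = -0.0093, g' = -0.616 → ψ = 0.854
Converged at ψ = 0.854.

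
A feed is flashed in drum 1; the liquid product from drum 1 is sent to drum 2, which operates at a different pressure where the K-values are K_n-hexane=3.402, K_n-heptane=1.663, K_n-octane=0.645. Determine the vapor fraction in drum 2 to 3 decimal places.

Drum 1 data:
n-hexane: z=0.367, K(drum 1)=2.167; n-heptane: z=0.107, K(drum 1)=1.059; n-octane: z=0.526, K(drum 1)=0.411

V/F (drum 2) = 0.781

Drum 1:
Material balance + equilibrium reduce to Σ zᵢ(Kᵢ−1)/(1+ψ₁(Kᵢ−1)) = 0.
g(0) = ΣzᵢKᵢ − 1 = 0.125 and g(1) = 1 − Σzᵢ/Kᵢ = -0.550, so a root lies in (0, 1).
Newton iteration, ψ₁⁰ = 0.58:
  ψ₁ = 0.580: g = -0.2091, g' = -0.599 → ψ₁ = 0.231
  ψ₁ = 0.231: g = -0.0151, g' = -0.555 → ψ₁ = 0.204
Converged at ψ₁ = 0.204.
Drum-1 compositions:
  n-hexane: x = 0.296, y = 0.642
  n-heptane: x = 0.106, y = 0.112
  n-octane: x = 0.598, y = 0.246
Drum-2 feed = drum-1 liquid: z₂ = (0.2964, 0.1057, 0.5979).
Drum 2:
Let ψ₂ = V/F and solve Σ zᵢ(Kᵢ−1)/(1+ψ₂(Kᵢ−1)) = 0.
Check two-phase: ΣzᵢKᵢ = 1.570 > 1 and Σzᵢ/Kᵢ = 1.078 > 1, so g(0) = 0.570 > 0 and g(1) = -0.078 < 0.
Newton iteration, ψ₂⁰ = 0.5:
  ψ₂ = 0.500: g = 0.1181, g' = -0.491 → ψ₂ = 0.741
  ψ₂ = 0.741: g = 0.0152, g' = -0.381 → ψ₂ = 0.781
Converged at ψ₂ = 0.781.
  n-hexane: x = 0.103, y = 0.351
  n-heptane: x = 0.070, y = 0.116
  n-octane: x = 0.827, y = 0.534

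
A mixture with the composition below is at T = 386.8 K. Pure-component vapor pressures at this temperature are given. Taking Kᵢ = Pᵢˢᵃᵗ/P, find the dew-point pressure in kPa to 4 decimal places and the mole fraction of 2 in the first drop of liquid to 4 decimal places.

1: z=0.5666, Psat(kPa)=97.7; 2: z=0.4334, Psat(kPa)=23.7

At the dew point ψ → 1, so Σzᵢ/Kᵢ = 1 with Kᵢ = Pᵢˢᵃᵗ/P ⇒ 1/P = Σzᵢ/Pᵢˢᵃᵗ.
1/P = 0.5666/97.7 + 0.4334/23.7 = 0.0240863 ⇒ P = 41.5174 kPa
xᵢ = zᵢP/Pᵢˢᵃᵗ ⇒ x_2 = 0.4334·41.5174/23.7 = 0.7592

Pdew = 41.5174 kPa, x_2 = 0.7592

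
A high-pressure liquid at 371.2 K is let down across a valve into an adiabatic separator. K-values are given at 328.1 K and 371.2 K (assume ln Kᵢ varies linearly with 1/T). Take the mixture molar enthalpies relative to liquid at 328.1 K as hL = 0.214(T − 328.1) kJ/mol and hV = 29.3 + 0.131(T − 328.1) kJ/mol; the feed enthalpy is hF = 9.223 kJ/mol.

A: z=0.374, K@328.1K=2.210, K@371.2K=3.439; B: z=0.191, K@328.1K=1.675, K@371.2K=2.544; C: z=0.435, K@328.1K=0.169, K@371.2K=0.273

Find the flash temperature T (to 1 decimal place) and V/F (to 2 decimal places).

T = 331.8 K, V/F = 0.29

Adiabatic flash: solve Rachford–Rice at each trial T, then check hF = ψ·hV(T) + (1−ψ)·hL(T).
  T = 328.1 K: K = (2.210, 1.675, 0.169), RR gives ψ = 0.252, H_out = 7.375 kJ/mol
  T = 371.2 K: K = (3.439, 2.544, 0.273), RR gives ψ = 0.569, H_out = 23.852 kJ/mol
  T = 349.6 K: K = (2.793, 2.090, 0.218), RR gives ψ = 0.437, H_out = 16.629 kJ/mol
  T = 338.9 K: K = (2.495, 1.879, 0.193), RR gives ψ = 0.356, H_out = 12.424 kJ/mol
  T = 333.5 K: K = (2.351, 1.776, 0.181), RR gives ψ = 0.308, H_out = 10.030 kJ/mol
  T = 330.8 K: K = (2.280, 1.725, 0.175), RR gives ψ = 0.281, H_out = 8.740 kJ/mol
  T = 332.1 K: K = (2.314, 1.749, 0.178), RR gives ψ = 0.294, H_out = 9.369 kJ/mol
Linear interpolation between T = 330.8 (H_out = 8.740) and T = 332.1 (H_out = 9.369) on hF = 9.223 gives T ≈ 331.8 K, at which ψ = 0.29.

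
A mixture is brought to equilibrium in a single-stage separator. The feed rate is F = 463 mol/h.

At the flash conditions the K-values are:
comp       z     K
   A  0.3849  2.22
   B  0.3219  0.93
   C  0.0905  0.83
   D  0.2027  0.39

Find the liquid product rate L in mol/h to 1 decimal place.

Rachford–Rice: g(V/F) = Σ zᵢ(Kᵢ−1)/(1+V/F(Kᵢ−1)) = 0.
g(0) = ΣzᵢKᵢ − 1 = 0.3080 and g(1) = 1 − Σzᵢ/Kᵢ = -0.1483, so a root lies in (0, 1).
Newton iteration, V/F⁰ = 0.5:
  V/F = 0.5000: g = 0.07359, g' = -0.3820 → V/F = 0.6927
  V/F = 0.6927: g = -0.00072, g' = -0.3996 → V/F = 0.6908
Converged at V/F = 0.6908.
Then V = V/F·F = 0.6908·463 = 319.9 mol/h and L = F − V = 143.1 mol/h.

L = 143.1 mol/h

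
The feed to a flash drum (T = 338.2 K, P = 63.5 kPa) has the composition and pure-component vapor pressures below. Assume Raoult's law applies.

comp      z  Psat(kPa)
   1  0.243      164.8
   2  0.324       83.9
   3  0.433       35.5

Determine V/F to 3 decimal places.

Raoult's law: Kᵢ = Pᵢˢᵃᵗ/P = Pᵢˢᵃᵗ/63.5.
  K_1 = 164.8/63.5 = 2.59528, K_2 = 83.9/63.5 = 1.32126, K_3 = 35.5/63.5 = 0.55906
Rachford–Rice: g(V/F) = Σ zᵢ(Kᵢ−1)/(1+V/F(Kᵢ−1)) = 0.
Feasibility: ΣzᵢKᵢ = 1.301, Σzᵢ/Kᵢ = 1.113 — both > 1, two phases present.
Newton iteration, V/F⁰ = 0.5:
  V/F = 0.500: g = 0.0604, g' = -0.355 → V/F = 0.670
  V/F = 0.670: g = 0.0020, g' = -0.337 → V/F = 0.676
Converged at V/F = 0.676.

V/F = 0.676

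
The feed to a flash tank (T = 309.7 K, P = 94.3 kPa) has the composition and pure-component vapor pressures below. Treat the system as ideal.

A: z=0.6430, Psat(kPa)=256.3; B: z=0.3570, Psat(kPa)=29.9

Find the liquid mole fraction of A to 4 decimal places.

Raoult's law: Kᵢ = Pᵢˢᵃᵗ/P = Pᵢˢᵃᵗ/94.3.
  K_A = 256.3/94.3 = 2.717922, K_B = 29.9/94.3 = 0.317073
Rachford–Rice: g(ψ) = Σ zᵢ(Kᵢ−1)/(1+ψ(Kᵢ−1)) = 0.
g(0) = ΣzᵢKᵢ − 1 = 0.8608 and g(1) = 1 − Σzᵢ/Kᵢ = -0.3625, so a root lies in (0, 1).
Newton–Raphson from ψ = 0.6:
  ψ = 0.6000: g = 0.13089, g' = -0.9381 → ψ = 0.7395
  ψ = 0.7395: g = -0.00606, g' = -1.0478 → ψ = 0.7337
Converged at ψ = 0.7337.
Compositions from xᵢ = zᵢ/(1+ψ(Kᵢ−1)), yᵢ = Kᵢxᵢ:
  A: x = 0.2845, y = 0.7731
  B: x = 0.7155, y = 0.2269

x_A = 0.2845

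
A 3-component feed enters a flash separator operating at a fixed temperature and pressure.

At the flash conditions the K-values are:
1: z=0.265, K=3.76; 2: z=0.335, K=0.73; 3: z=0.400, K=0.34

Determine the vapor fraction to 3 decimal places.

Let ψ = V/F and solve Σ zᵢ(Kᵢ−1)/(1+ψ(Kᵢ−1)) = 0.
Feasibility: ΣzᵢKᵢ = 1.377, Σzᵢ/Kᵢ = 1.706 — both > 1, two phases present.
Newton iteration, ψ⁰ = 0.64:
  ψ = 0.640: g = -0.3020, g' = -0.822 → ψ = 0.272
  ψ = 0.272: g = -0.0020, g' = -0.945 → ψ = 0.270
Converged at ψ = 0.270.

ψ = 0.270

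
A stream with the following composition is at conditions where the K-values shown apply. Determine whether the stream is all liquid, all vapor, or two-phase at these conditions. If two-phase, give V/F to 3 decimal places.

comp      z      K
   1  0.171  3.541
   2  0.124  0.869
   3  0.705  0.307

ΣzᵢKᵢ = 0.930; Σzᵢ/Kᵢ = 2.487.
Since ΣzᵢKᵢ < 1 the mixture is below its bubble point — single liquid phase.

all liquid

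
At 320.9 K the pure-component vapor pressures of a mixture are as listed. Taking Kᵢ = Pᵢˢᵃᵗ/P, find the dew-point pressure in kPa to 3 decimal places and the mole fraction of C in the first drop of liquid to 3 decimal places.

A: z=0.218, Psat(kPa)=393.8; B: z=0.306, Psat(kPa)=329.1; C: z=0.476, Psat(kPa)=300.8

Pdew = 326.175 kPa, x_C = 0.516

At the dew point ψ → 1, so Σzᵢ/Kᵢ = 1 with Kᵢ = Pᵢˢᵃᵗ/P ⇒ 1/P = Σzᵢ/Pᵢˢᵃᵗ.
1/P = 0.218/393.8 + 0.306/329.1 + 0.476/300.8 = 0.003066 ⇒ P = 326.175 kPa
xᵢ = zᵢP/Pᵢˢᵃᵗ ⇒ x_C = 0.476·326.175/300.8 = 0.516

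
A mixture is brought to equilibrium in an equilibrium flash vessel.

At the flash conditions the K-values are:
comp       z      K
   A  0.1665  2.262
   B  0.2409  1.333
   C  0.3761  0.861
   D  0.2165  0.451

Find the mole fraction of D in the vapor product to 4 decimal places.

y_D = 0.1261

Material balance + equilibrium reduce to Σ zᵢ(Kᵢ−1)/(1+ψ(Kᵢ−1)) = 0.
g(0) = ΣzᵢKᵢ − 1 = 0.1192 and g(1) = 1 − Σzᵢ/Kᵢ = -0.1712, so a root lies in (0, 1).
Newton iteration, ψ⁰ = 0.5:
  ψ = 0.5000: g = -0.02241, g' = -0.2517 → ψ = 0.4110
  ψ = 0.4110: g = -0.00000, g' = -0.2526 → ψ = 0.4109
Converged at ψ = 0.4109.
Compositions from xᵢ = zᵢ/(1+ψ(Kᵢ−1)), yᵢ = Kᵢxᵢ:
  A: x = 0.1096, y = 0.2480
  B: x = 0.2119, y = 0.2825
  C: x = 0.3989, y = 0.3434
  D: x = 0.2796, y = 0.1261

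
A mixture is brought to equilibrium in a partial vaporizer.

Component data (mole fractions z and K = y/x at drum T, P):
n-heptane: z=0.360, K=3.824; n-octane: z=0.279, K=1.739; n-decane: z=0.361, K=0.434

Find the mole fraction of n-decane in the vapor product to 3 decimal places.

y_n-decane = 0.317

Material balance + equilibrium reduce to Σ zᵢ(Kᵢ−1)/(1+V/F(Kᵢ−1)) = 0.
Check two-phase: ΣzᵢKᵢ = 2.018 > 1 and Σzᵢ/Kᵢ = 1.086 > 1, so g(0) = 1.018 > 0 and g(1) = -0.086 < 0.
Newton iteration, V/F⁰ = 0.46:
  V/F = 0.460: g = 0.3198, g' = -0.839 → V/F = 0.841
  V/F = 0.841: g = 0.0384, g' = -0.731 → V/F = 0.894
  V/F = 0.894: g = -0.0007, g' = -0.760 → V/F = 0.893
Converged at V/F = 0.893.
Compositions from xᵢ = zᵢ/(1+V/F(Kᵢ−1)), yᵢ = Kᵢxᵢ:
  n-heptane: x = 0.102, y = 0.391
  n-octane: x = 0.168, y = 0.292
  n-decane: x = 0.730, y = 0.317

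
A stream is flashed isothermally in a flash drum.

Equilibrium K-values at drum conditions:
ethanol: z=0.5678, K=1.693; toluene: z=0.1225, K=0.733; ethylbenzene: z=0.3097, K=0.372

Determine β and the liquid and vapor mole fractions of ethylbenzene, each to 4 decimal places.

Newton iteration, β⁰ = 0.5:
  β = 0.5000: g = -0.02903, g' = -0.4216 → β = 0.4311
  β = 0.4311: g = -0.00070, g' = -0.4025 → β = 0.4294
Converged at β = 0.4294.
Compositions from xᵢ = zᵢ/(1+β(Kᵢ−1)), yᵢ = Kᵢxᵢ:
  ethanol: x = 0.4376, y = 0.7408
  toluene: x = 0.1384, y = 0.1014
  ethylbenzene: x = 0.4241, y = 0.1577

β = 0.4294, x_ethylbenzene = 0.4241, y_ethylbenzene = 0.1577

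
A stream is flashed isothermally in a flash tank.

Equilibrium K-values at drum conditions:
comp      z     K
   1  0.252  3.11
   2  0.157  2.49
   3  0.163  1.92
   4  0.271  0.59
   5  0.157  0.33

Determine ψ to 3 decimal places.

ψ = 0.798

Rachford–Rice: g(ψ) = Σ zᵢ(Kᵢ−1)/(1+ψ(Kᵢ−1)) = 0.
Check two-phase: ΣzᵢKᵢ = 1.699 > 1 and Σzᵢ/Kᵢ = 1.164 > 1, so g(0) = 0.699 > 0 and g(1) = -0.164 < 0.
Newton iteration, ψ⁰ = 0.5:
  ψ = 0.500: g = 0.1976, g' = -0.676 → ψ = 0.792
  ψ = 0.792: g = 0.0044, g' = -0.697 → ψ = 0.798
Converged at ψ = 0.798.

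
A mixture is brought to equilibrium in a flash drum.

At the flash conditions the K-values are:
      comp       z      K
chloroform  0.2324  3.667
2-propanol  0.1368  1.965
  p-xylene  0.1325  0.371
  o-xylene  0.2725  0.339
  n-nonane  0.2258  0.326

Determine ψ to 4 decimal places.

ψ = 0.2320

Rachford–Rice: g(ψ) = Σ zᵢ(Kᵢ−1)/(1+ψ(Kᵢ−1)) = 0.
g(0) = ΣzᵢKᵢ − 1 = 0.3362 and g(1) = 1 − Σzᵢ/Kᵢ = -0.9866, so a root lies in (0, 1).
Newton iteration, ψ⁰ = 0.43:
  ψ = 0.4300: g = -0.19818, g' = -0.9566 → ψ = 0.2228
  ψ = 0.2228: g = 0.01017, g' = -1.1133 → ψ = 0.2320
Converged at ψ = 0.2320.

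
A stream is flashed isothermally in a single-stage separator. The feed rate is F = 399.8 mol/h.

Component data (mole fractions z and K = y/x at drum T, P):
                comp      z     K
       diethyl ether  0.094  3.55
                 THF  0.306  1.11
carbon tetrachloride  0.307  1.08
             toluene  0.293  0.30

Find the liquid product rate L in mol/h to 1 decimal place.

Material balance + equilibrium reduce to Σ zᵢ(Kᵢ−1)/(1+V/F(Kᵢ−1)) = 0.
Check two-phase: ΣzᵢKᵢ = 1.093 > 1 and Σzᵢ/Kᵢ = 1.563 > 1, so g(0) = 0.093 > 0 and g(1) = -0.563 < 0.
Newton–Raphson from V/F = 0.5:
  V/F = 0.500: g = -0.1547, g' = -0.463 → V/F = 0.166
  V/F = 0.166: g = -0.0064, g' = -0.491 → V/F = 0.153
Converged at V/F = 0.153.
Then V = V/F·F = 0.1532·399.8 = 61.2 mol/h and L = F − V = 338.6 mol/h.

L = 338.6 mol/h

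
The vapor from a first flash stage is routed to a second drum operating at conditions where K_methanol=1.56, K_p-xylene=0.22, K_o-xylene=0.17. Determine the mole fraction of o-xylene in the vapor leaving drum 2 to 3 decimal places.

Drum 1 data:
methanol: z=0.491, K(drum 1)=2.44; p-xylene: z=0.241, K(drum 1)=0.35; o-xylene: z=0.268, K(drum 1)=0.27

Drum 1:
Iterate (Newton) starting at ψ₁ = 0.5:
  ψ₁ = 0.500: g = -0.1291, g' = -0.922 → ψ₁ = 0.360
  ψ₁ = 0.360: g = -0.0042, g' = -0.878 → ψ₁ = 0.355
Converged at ψ₁ = 0.355.
Drum-1 compositions:
  methanol: x = 0.325, y = 0.793
  p-xylene: x = 0.313, y = 0.110
  o-xylene: x = 0.362, y = 0.098
Drum-2 feed = drum-1 vapor: z₂ = (0.7926, 0.1097, 0.0977).
Drum 2:
Rachford–Rice: g(ψ₂) = Σ zᵢ(Kᵢ−1)/(1+ψ₂(Kᵢ−1)) = 0.
Feasibility: ΣzᵢKᵢ = 1.277, Σzᵢ/Kᵢ = 1.581 — both > 1, two phases present.
Newton iteration, ψ₂⁰ = 0.5:
  ψ₂ = 0.500: g = 0.0679, g' = -0.528 → ψ₂ = 0.629
  ψ₂ = 0.629: g = -0.0092, g' = -0.687 → ψ₂ = 0.615
Converged at ψ₂ = 0.615.
  methanol: x = 0.590, y = 0.920
  p-xylene: x = 0.211, y = 0.046
  o-xylene: x = 0.200, y = 0.034

y_o-xylene (drum 2) = 0.034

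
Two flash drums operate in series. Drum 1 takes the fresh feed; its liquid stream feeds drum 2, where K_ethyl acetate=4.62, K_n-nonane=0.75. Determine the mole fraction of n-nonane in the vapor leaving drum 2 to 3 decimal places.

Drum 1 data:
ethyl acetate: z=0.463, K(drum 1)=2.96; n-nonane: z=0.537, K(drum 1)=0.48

y_n-nonane (drum 2) = 0.702

Drum 1:
Binary case is linear: z₁(K₁−1)(1+ψ₁(K₂−1)) + z₂(K₂−1)(1+ψ₁(K₁−1)) = 0
⇒ ψ₁ = [z₁(K₁−1)+z₂(K₂−1)] / [−(K₁−1)(K₂−1)] = 0.6282/1.0192 = 0.616
Drum-1 compositions:
  ethyl acetate: x = 0.210, y = 0.621
  n-nonane: x = 0.790, y = 0.379
Drum-2 feed = drum-1 liquid: z₂ = (0.2097, 0.7903).
Drum 2:
Let ψ₂ = V/F and solve Σ zᵢ(Kᵢ−1)/(1+ψ₂(Kᵢ−1)) = 0.
g(0) = ΣzᵢKᵢ − 1 = 0.561 and g(1) = 1 − Σzᵢ/Kᵢ = -0.099, so a root lies in (0, 1).
Iterate (Newton) starting at ψ₂ = 0.5:
  ψ₂ = 0.500: g = 0.0443, g' = -0.412 → ψ₂ = 0.607
  ψ₂ = 0.607: g = 0.0043, g' = -0.337 → ψ₂ = 0.620
Converged at ψ₂ = 0.620.
  ethyl acetate: x = 0.065, y = 0.298
  n-nonane: x = 0.935, y = 0.702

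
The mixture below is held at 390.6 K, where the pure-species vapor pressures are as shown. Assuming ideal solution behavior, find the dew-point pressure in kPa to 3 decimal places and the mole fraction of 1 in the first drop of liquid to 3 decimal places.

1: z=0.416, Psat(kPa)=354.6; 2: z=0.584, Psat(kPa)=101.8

Pdew = 144.720 kPa, x_1 = 0.170

At the dew point ψ → 1, so Σzᵢ/Kᵢ = 1 with Kᵢ = Pᵢˢᵃᵗ/P ⇒ 1/P = Σzᵢ/Pᵢˢᵃᵗ.
1/P = 0.416/354.6 + 0.584/101.8 = 0.006910 ⇒ P = 144.720 kPa
xᵢ = zᵢP/Pᵢˢᵃᵗ ⇒ x_1 = 0.416·144.720/354.6 = 0.170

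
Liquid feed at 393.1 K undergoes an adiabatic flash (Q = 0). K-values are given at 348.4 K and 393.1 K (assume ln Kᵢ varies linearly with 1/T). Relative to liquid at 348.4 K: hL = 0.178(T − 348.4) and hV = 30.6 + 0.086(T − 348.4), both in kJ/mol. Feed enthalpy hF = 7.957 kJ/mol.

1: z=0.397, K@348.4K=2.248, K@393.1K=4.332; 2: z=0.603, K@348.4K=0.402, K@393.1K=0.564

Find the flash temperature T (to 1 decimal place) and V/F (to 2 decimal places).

Adiabatic flash: solve Rachford–Rice at each trial T, then check hF = ψ·hV(T) + (1−ψ)·hL(T).
  T = 348.4 K: K = (2.248, 0.402), RR gives ψ = 0.181, H_out = 5.530 kJ/mol
  T = 393.1 K: K = (4.332, 0.564), RR gives ψ = 0.730, H_out = 27.281 kJ/mol
  T = 370.8 K: K = (3.185, 0.481), RR gives ψ = 0.489, H_out = 17.952 kJ/mol
  T = 359.6 K: K = (2.690, 0.441), RR gives ψ = 0.354, H_out = 12.449 kJ/mol
  T = 354.0 K: K = (2.463, 0.421), RR gives ψ = 0.274, H_out = 9.237 kJ/mol
  T = 351.2 K: K = (2.354, 0.412), RR gives ψ = 0.229, H_out = 7.458 kJ/mol
  T = 352.6 K: K = (2.408, 0.417), RR gives ψ = 0.252, H_out = 8.364 kJ/mol
Linear interpolation between T = 351.2 (H_out = 7.458) and T = 352.6 (H_out = 8.364) on hF = 7.957 gives T ≈ 352.0 K, at which ψ = 0.24.

T = 352.0 K, V/F = 0.24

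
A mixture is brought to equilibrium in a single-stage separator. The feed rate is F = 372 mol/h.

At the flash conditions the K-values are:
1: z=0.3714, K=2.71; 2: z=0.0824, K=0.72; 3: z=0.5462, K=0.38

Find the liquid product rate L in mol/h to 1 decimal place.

Let ψ = V/F and solve Σ zᵢ(Kᵢ−1)/(1+ψ(Kᵢ−1)) = 0.
g(0) = ΣzᵢKᵢ − 1 = 0.2734 and g(1) = 1 − Σzᵢ/Kᵢ = -0.6889, so a root lies in (0, 1).
Iterate (Newton) starting at ψ = 0.5:
  ψ = 0.5000: g = -0.17525, g' = -0.7653 → ψ = 0.2710
  ψ = 0.2710: g = 0.00197, g' = -0.8180 → ψ = 0.2734
Converged at ψ = 0.2734.
Then V = ψ·F = 0.2734·372 = 101.7 mol/h and L = F − V = 270.3 mol/h.

L = 270.3 mol/h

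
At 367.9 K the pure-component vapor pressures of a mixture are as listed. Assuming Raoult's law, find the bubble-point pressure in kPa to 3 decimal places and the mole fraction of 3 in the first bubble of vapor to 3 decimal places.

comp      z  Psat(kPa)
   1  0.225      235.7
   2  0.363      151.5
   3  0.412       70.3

At the bubble point ψ → 0, so ΣzᵢKᵢ = 1 with Kᵢ = Pᵢˢᵃᵗ/P ⇒ P = ΣzᵢPᵢˢᵃᵗ.
P = 0.225·235.7 + 0.363·151.5 + 0.412·70.3 = 136.991 kPa
yᵢ = zᵢPᵢˢᵃᵗ/P ⇒ y_3 = 0.412·70.3/136.991 = 0.211

Pbub = 136.991 kPa, y_3 = 0.211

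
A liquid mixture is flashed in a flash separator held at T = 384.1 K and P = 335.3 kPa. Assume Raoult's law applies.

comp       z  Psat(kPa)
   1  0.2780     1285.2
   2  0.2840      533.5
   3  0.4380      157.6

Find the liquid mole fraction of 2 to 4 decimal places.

x_2 = 0.1990

Raoult's law: Kᵢ = Pᵢˢᵃᵗ/P = Pᵢˢᵃᵗ/335.3.
  K_1 = 1285.2/335.3 = 3.832985, K_2 = 533.5/335.3 = 1.591112, K_3 = 157.6/335.3 = 0.470027
Newton iteration, V/F⁰ = 0.61:
  V/F = 0.6100: g = 0.06905, g' = -0.6220 → V/F = 0.7210
  V/F = 0.7210: g = 0.00087, g' = -0.6120 → V/F = 0.7224
Converged at V/F = 0.7224.
Compositions from xᵢ = zᵢ/(1+V/F(Kᵢ−1)), yᵢ = Kᵢxᵢ:
  1: x = 0.0912, y = 0.3498
  2: x = 0.1990, y = 0.3167
  3: x = 0.7097, y = 0.3336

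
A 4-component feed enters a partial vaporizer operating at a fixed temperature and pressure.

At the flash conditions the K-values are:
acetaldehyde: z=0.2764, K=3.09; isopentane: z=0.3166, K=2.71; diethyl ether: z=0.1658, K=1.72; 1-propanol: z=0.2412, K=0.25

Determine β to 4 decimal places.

Rachford–Rice: g(β) = Σ zᵢ(Kᵢ−1)/(1+β(Kᵢ−1)) = 0.
Check two-phase: ΣzᵢKᵢ = 2.0575 > 1 and Σzᵢ/Kᵢ = 1.2675 > 1, so g(0) = 1.0575 > 0 and g(1) = -0.2675 < 0.
Newton iteration, β⁰ = 0.33:
  β = 0.3300: g = 0.54403, g' = -1.0969 → β = 0.8260
  β = 0.8260: g = 0.03578, g' = -1.2923 → β = 0.8536
  β = 0.8536: g = -0.00131, g' = -1.3900 → β = 0.8527
Converged at β = 0.8527.

β = 0.8527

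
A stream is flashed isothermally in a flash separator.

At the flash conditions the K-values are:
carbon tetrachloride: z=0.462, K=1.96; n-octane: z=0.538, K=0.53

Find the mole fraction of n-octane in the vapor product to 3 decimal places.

Binary case is linear: z₁(K₁−1)(1+ψ(K₂−1)) + z₂(K₂−1)(1+ψ(K₁−1)) = 0
⇒ ψ = [z₁(K₁−1)+z₂(K₂−1)] / [−(K₁−1)(K₂−1)] = 0.1907/0.4512 = 0.423
Compositions from xᵢ = zᵢ/(1+ψ(Kᵢ−1)), yᵢ = Kᵢxᵢ:
  carbon tetrachloride: x = 0.329, y = 0.644
  n-octane: x = 0.671, y = 0.356

y_n-octane = 0.356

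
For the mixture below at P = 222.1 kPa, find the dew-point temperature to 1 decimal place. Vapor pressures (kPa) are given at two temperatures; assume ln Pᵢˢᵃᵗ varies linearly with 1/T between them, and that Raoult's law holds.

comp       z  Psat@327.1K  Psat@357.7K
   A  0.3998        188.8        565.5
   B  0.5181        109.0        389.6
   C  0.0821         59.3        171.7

Dew-point temperature: Σzᵢ·P/Pᵢˢᵃᵗ(T) = 1. Interpolate ln Pᵢˢᵃᵗ = aᵢ + bᵢ/T.
  T = 327.1 K: ΣzᵢP/Pᵢˢᵃᵗ = 1.8335
  T = 357.7 K: ΣzᵢP/Pᵢˢᵃᵗ = 0.5586
  T = 342.4 K: ΣzᵢP/Pᵢˢᵃᵗ = 0.9844
  T = 334.8 K: ΣzᵢP/Pᵢˢᵃᵗ = 1.3308
  T = 338.6 K: ΣzᵢP/Pᵢˢᵃᵗ = 1.1425
  T = 340.5 K: ΣzᵢP/Pᵢˢᵃᵗ = 1.0600
Interpolating between 340.5 K and 342.4 K gives T ≈ 342.0 K.

T = 342.0 K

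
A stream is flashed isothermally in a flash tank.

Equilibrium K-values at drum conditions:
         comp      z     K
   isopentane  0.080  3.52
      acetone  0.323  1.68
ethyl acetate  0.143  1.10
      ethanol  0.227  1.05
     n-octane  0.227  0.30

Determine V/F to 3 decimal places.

V/F = 0.573

Rachford–Rice: g(V/F) = Σ zᵢ(Kᵢ−1)/(1+V/F(Kᵢ−1)) = 0.
Feasibility: ΣzᵢKᵢ = 1.288, Σzᵢ/Kᵢ = 1.318 — both > 1, two phases present.
Newton iteration, V/F⁰ = 0.5:
  V/F = 0.500: g = 0.0333, g' = -0.448 → V/F = 0.574
  V/F = 0.574: g = -0.0009, g' = -0.475 → V/F = 0.573
Converged at V/F = 0.573.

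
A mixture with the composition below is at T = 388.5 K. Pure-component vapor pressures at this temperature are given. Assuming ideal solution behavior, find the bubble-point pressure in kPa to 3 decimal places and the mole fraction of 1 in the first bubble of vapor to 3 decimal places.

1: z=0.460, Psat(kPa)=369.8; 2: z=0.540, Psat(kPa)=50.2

Pbub = 197.216 kPa, y_1 = 0.863

At the bubble point ψ → 0, so ΣzᵢKᵢ = 1 with Kᵢ = Pᵢˢᵃᵗ/P ⇒ P = ΣzᵢPᵢˢᵃᵗ.
P = 0.460·369.8 + 0.540·50.2 = 197.216 kPa
yᵢ = zᵢPᵢˢᵃᵗ/P ⇒ y_1 = 0.460·369.8/197.216 = 0.863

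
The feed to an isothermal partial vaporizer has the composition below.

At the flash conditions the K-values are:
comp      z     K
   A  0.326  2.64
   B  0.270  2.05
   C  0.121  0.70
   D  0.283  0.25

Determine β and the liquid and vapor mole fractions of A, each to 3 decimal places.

Material balance + equilibrium reduce to Σ zᵢ(Kᵢ−1)/(1+β(Kᵢ−1)) = 0.
Feasibility: ΣzᵢKᵢ = 1.570, Σzᵢ/Kᵢ = 1.560 — both > 1, two phases present.
Newton iteration, β⁰ = 0.63:
  β = 0.630: g = -0.0135, g' = -0.909 → β = 0.615
Converged at β = 0.615.
Compositions from xᵢ = zᵢ/(1+β(Kᵢ−1)), yᵢ = Kᵢxᵢ:
  A: x = 0.162, y = 0.428
  B: x = 0.164, y = 0.336
  C: x = 0.148, y = 0.104
  D: x = 0.525, y = 0.131

β = 0.615, x_A = 0.162, y_A = 0.428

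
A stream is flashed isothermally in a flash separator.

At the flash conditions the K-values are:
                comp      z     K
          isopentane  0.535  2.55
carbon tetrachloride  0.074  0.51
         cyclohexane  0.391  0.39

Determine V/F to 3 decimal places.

Material balance + equilibrium reduce to Σ zᵢ(Kᵢ−1)/(1+V/F(Kᵢ−1)) = 0.
Check two-phase: ΣzᵢKᵢ = 1.554 > 1 and Σzᵢ/Kᵢ = 1.357 > 1, so g(0) = 0.554 > 0 and g(1) = -0.357 < 0.
Iterate (Newton) starting at V/F = 0.42:
  V/F = 0.420: g = 0.1360, g' = -0.763 → V/F = 0.598
  V/F = 0.598: g = 0.0034, g' = -0.742 → V/F = 0.603
Converged at V/F = 0.603.

V/F = 0.603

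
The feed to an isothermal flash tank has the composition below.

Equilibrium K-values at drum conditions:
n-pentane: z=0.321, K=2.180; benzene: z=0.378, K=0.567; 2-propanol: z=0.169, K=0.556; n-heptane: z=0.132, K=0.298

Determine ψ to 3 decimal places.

Let ψ = V/F and solve Σ zᵢ(Kᵢ−1)/(1+ψ(Kᵢ−1)) = 0.
Feasibility: ΣzᵢKᵢ = 1.047, Σzᵢ/Kᵢ = 1.561 — both > 1, two phases present.
Iterate (Newton) starting at ψ = 0.5:
  ψ = 0.500: g = -0.2099, g' = -0.502 → ψ = 0.082
  ψ = 0.082: g = -0.0003, g' = -0.557 → ψ = 0.081
Converged at ψ = 0.081.

ψ = 0.081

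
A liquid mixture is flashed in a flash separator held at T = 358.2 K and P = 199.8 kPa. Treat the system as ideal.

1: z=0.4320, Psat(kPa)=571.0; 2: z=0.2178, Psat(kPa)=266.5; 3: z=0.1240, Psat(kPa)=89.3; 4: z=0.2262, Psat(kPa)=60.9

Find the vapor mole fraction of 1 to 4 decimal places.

Raoult's law: Kᵢ = Pᵢˢᵃᵗ/P = Pᵢˢᵃᵗ/199.8.
  K_1 = 571.0/199.8 = 2.857858, K_2 = 266.5/199.8 = 1.333834, K_3 = 89.3/199.8 = 0.446947, K_4 = 60.9/199.8 = 0.304805
Rachford–Rice: g(β) = Σ zᵢ(Kᵢ−1)/(1+β(Kᵢ−1)) = 0.
Check two-phase: ΣzᵢKᵢ = 1.6495 > 1 and Σzᵢ/Kᵢ = 1.3340 > 1, so g(0) = 0.6495 > 0 and g(1) = -0.3340 < 0.
Newton iteration, β⁰ = 0.5:
  β = 0.5000: g = 0.14256, g' = -0.7479 → β = 0.6906
  β = 0.6906: g = -0.00281, g' = -0.8059 → β = 0.6871
Converged at β = 0.6871.
Compositions from xᵢ = zᵢ/(1+β(Kᵢ−1)), yᵢ = Kᵢxᵢ:
  1: x = 0.1898, y = 0.5423
  2: x = 0.1772, y = 0.2363
  3: x = 0.2000, y = 0.0894
  4: x = 0.4331, y = 0.1320

y_1 = 0.5423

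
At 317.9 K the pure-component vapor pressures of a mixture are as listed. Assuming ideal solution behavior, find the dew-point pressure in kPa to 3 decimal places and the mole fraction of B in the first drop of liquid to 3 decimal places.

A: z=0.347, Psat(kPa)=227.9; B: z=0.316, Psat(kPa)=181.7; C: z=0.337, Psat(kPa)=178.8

At the dew point ψ → 1, so Σzᵢ/Kᵢ = 1 with Kᵢ = Pᵢˢᵃᵗ/P ⇒ 1/P = Σzᵢ/Pᵢˢᵃᵗ.
1/P = 0.347/227.9 + 0.316/181.7 + 0.337/178.8 = 0.005147 ⇒ P = 194.306 kPa
xᵢ = zᵢP/Pᵢˢᵃᵗ ⇒ x_B = 0.316·194.306/181.7 = 0.338

Pdew = 194.306 kPa, x_B = 0.338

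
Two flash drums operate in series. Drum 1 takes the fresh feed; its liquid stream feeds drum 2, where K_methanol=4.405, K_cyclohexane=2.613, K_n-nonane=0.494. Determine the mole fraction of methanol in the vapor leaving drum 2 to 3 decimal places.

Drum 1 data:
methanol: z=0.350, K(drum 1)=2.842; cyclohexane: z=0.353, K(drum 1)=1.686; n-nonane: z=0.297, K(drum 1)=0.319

Drum 1:
Newton–Raphson from ψ₁ = 0.41:
  ψ₁ = 0.410: g = 0.2757, g' = -0.752 → ψ₁ = 0.777
  ψ₁ = 0.777: g = -0.0062, g' = -0.892 → ψ₁ = 0.770
Converged at ψ₁ = 0.770.
Drum-1 compositions:
  methanol: x = 0.145, y = 0.411
  cyclohexane: x = 0.231, y = 0.389
  n-nonane: x = 0.624, y = 0.199
Drum-2 feed = drum-1 liquid: z₂ = (0.1448, 0.2310, 0.6242).
Drum 2:
Material balance + equilibrium reduce to Σ zᵢ(Kᵢ−1)/(1+ψ₂(Kᵢ−1)) = 0.
g(0) = ΣzᵢKᵢ − 1 = 0.550 and g(1) = 1 − Σzᵢ/Kᵢ = -0.385, so a root lies in (0, 1).
Iterate (Newton) starting at ψ₂ = 0.5:
  ψ₂ = 0.500: g = -0.0342, g' = -0.700 → ψ₂ = 0.451
  ψ₂ = 0.451: g = 0.0007, g' = -0.731 → ψ₂ = 0.452
Converged at ψ₂ = 0.452.
  methanol: x = 0.057, y = 0.251
  cyclohexane: x = 0.134, y = 0.349
  n-nonane: x = 0.809, y = 0.400

y_methanol (drum 2) = 0.251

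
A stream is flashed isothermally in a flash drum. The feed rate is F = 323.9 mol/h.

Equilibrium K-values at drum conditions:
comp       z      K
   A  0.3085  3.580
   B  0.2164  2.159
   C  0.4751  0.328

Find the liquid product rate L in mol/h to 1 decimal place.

L = 153.6 mol/h

Newton–Raphson from β = 0.64:
  β = 0.6400: g = -0.11598, g' = -1.0485 → β = 0.5294
  β = 0.5294: g = -0.00369, g' = -0.9954 → β = 0.5257
Converged at β = 0.5257.
Then V = β·F = 0.5257·323.9 = 170.3 mol/h and L = F − V = 153.6 mol/h.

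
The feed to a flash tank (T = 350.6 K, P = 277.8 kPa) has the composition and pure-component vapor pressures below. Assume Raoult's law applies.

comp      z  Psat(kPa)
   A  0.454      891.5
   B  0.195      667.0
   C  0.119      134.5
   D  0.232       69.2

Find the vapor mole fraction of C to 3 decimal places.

y_C = 0.095

Raoult's law: Kᵢ = Pᵢˢᵃᵗ/P = Pᵢˢᵃᵗ/277.8.
  K_A = 891.5/277.8 = 3.20914, K_B = 667.0/277.8 = 2.40101, K_C = 134.5/277.8 = 0.48416, K_D = 69.2/277.8 = 0.24910
Iterate (Newton) starting at ψ = 0.56:
  ψ = 0.560: g = 0.2145, g' = -1.015 → ψ = 0.771
  ψ = 0.771: g = -0.0137, g' = -1.217 → ψ = 0.760
Converged at ψ = 0.760.
Compositions from xᵢ = zᵢ/(1+ψ(Kᵢ−1)), yᵢ = Kᵢxᵢ:
  A: x = 0.169, y = 0.544
  B: x = 0.094, y = 0.227
  C: x = 0.196, y = 0.095
  D: x = 0.540, y = 0.135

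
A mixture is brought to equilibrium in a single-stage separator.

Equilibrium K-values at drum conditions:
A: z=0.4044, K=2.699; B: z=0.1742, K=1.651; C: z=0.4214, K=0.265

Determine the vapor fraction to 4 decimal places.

Rachford–Rice: g(ψ) = Σ zᵢ(Kᵢ−1)/(1+ψ(Kᵢ−1)) = 0.
Check two-phase: ΣzᵢKᵢ = 1.4908 > 1 and Σzᵢ/Kᵢ = 1.8455 > 1, so g(0) = 0.4908 > 0 and g(1) = -0.8455 < 0.
Newton iteration, ψ⁰ = 0.5:
  ψ = 0.5000: g = -0.03264, g' = -0.9523 → ψ = 0.4657
  ψ = 0.4657: g = -0.00034, g' = -0.9336 → ψ = 0.4654
Converged at ψ = 0.4654.

ψ = 0.4654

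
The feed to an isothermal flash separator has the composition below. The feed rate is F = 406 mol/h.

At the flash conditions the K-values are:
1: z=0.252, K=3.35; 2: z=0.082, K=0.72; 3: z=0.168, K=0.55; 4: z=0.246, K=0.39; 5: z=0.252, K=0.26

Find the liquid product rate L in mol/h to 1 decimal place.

L = 360.2 mol/h

Material balance + equilibrium reduce to Σ zᵢ(Kᵢ−1)/(1+ψ(Kᵢ−1)) = 0.
Check two-phase: ΣzᵢKᵢ = 1.157 > 1 and Σzᵢ/Kᵢ = 2.095 > 1, so g(0) = 0.157 > 0 and g(1) = -1.095 < 0.
Newton–Raphson from ψ = 0.5:
  ψ = 0.500: g = -0.3639, g' = -0.897 → ψ = 0.094
  ψ = 0.094: g = 0.0227, g' = -1.239 → ψ = 0.112
  ψ = 0.112: g = 0.0005, g' = -1.185 → ψ = 0.113
Converged at ψ = 0.113.
Then V = ψ·F = 0.1129·406 = 45.8 mol/h and L = F − V = 360.2 mol/h.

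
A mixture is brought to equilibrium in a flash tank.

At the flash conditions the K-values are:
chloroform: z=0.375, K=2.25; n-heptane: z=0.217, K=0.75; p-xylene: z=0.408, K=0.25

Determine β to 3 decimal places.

Rachford–Rice: g(β) = Σ zᵢ(Kᵢ−1)/(1+β(Kᵢ−1)) = 0.
g(0) = ΣzᵢKᵢ − 1 = 0.109 and g(1) = 1 − Σzᵢ/Kᵢ = -1.088, so a root lies in (0, 1).
Newton–Raphson from β = 0.5:
  β = 0.500: g = -0.2631, g' = -0.827 → β = 0.182
  β = 0.182: g = -0.0292, g' = -0.712 → β = 0.141
Converged at β = 0.141.

β = 0.141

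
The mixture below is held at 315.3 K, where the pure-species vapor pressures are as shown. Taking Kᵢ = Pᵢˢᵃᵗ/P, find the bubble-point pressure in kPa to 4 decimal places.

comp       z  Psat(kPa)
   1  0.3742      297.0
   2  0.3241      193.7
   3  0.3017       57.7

Pbub = 191.3237 kPa

At the bubble point ψ → 0, so ΣzᵢKᵢ = 1 with Kᵢ = Pᵢˢᵃᵗ/P ⇒ P = ΣzᵢPᵢˢᵃᵗ.
P = 0.3742·297.0 + 0.3241·193.7 + 0.3017·57.7 = 191.3237 kPa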